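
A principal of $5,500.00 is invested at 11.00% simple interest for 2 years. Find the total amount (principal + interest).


Total amount formula: A = P(1 + rt) = P + P·r·t
Interest: I = P × r × t = $5,500.00 × 0.11 × 2 = $1,210.00
A = P + I = $5,500.00 + $1,210.00 = $6,710.00

A = P + I = P(1 + rt) = $6,710.00


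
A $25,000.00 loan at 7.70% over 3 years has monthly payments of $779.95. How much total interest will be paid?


Total paid over the life of the loan = PMT × n.
Total paid = $779.95 × 36 = $28,078.20
Total interest = total paid − principal = $28,078.20 − $25,000.00 = $3,078.20

Total interest = (PMT × n) - PV = $3,078.20


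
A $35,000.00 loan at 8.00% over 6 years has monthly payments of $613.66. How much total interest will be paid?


Total paid over the life of the loan = PMT × n.
Total paid = $613.66 × 72 = $44,183.52
Total interest = total paid − principal = $44,183.52 − $35,000.00 = $9,183.52

Total interest = (PMT × n) - PV = $9,183.52


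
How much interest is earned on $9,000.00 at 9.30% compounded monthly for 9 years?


Compound interest earned = final amount − principal.
A = P(1 + r/n)^(nt) = $9,000.00 × (1 + 0.093/12)^(12 × 9) = $20,717.90
Interest = A − P = $20,717.90 − $9,000.00 = $11,717.90

Interest = A - P = $11,717.90


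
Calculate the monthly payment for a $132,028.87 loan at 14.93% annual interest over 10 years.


Loan payment formula: PMT = PV × r / (1 − (1 + r)^(−n))
Monthly rate r = 0.1493/12 ≈ 0.01244167, n = 120 months
Denominator: 1 − (1 + 0.1493/12)^(−120) = 0.773223
PMT = $132,028.87 × (0.1493/12) / 0.773223
PMT = $2,124.43 per month

PMT = PV × r / (1-(1+r)^(-n)) = $2,124.43/month


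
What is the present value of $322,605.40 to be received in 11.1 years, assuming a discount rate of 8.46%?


Present value formula: PV = FV / (1 + r)^t
PV = $322,605.40 / (1 + 0.0846)^11.1
PV = $322,605.40 / 2.46315965
PV = $130,972.18

PV = FV / (1 + r)^t = $130,972.18


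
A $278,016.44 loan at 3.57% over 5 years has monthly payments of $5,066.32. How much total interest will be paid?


Total paid over the life of the loan = PMT × n.
Total paid = $5,066.32 × 60 = $303,979.20
Total interest = total paid − principal = $303,979.20 − $278,016.44 = $25,962.76

Total interest = (PMT × n) - PV = $25,962.76


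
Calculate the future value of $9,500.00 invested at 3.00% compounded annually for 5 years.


Compound interest formula: A = P(1 + r/n)^(nt)
A = $9,500.00 × (1 + 0.03/1)^(1 × 5)
Growth factor: (1 + 0.03/1)^5 = 1.159274
A = $9,500.00 × 1.159274
A = $11,013.10

A = P(1 + r/n)^(nt) = $11,013.10


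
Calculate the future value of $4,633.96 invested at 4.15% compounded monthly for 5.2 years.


Compound interest formula: A = P(1 + r/n)^(nt)
A = $4,633.96 × (1 + 0.0415/12)^(12 × 5.2)
Growth factor: (1 + 0.0415/12)^62.4 = 1.240392
A = $4,633.96 × 1.240392
A = $5,747.93

A = P(1 + r/n)^(nt) = $5,747.93


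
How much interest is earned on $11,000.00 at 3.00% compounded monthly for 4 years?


Compound interest earned = final amount − principal.
A = P(1 + r/n)^(nt) = $11,000.00 × (1 + 0.03/12)^(12 × 4) = $12,400.61
Interest = A − P = $12,400.61 − $11,000.00 = $1,400.61

Interest = A - P = $1,400.61


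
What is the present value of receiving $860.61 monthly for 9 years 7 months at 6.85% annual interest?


Present value of an ordinary annuity: PV = PMT × (1 − (1 + r)^(−n)) / r
Monthly rate r = 0.0685/12 ≈ 0.00570833, n = 115
PV = $860.61 × (1 − (1 + 0.0685/12)^(−115)) / (0.0685/12)
PV = $860.61 × 84.148179
PV = $72,418.76

PV = PMT × (1-(1+r)^(-n))/r = $72,418.76


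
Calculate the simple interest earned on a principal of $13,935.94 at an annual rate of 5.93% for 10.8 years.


Simple interest formula: I = P × r × t
I = $13,935.94 × 0.0593 × 10.8
I = $8,925.13

I = P × r × t = $8,925.13


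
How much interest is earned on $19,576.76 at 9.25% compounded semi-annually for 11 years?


Compound interest earned = final amount − principal.
A = P(1 + r/n)^(nt) = $19,576.76 × (1 + 0.0925/2)^(2 × 11) = $52,932.35
Interest = A − P = $52,932.35 − $19,576.76 = $33,355.59

Interest = A - P = $33,355.59


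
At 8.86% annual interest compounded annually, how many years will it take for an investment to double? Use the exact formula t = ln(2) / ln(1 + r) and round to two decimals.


Doubling condition: (1 + r)^t = 2
Take ln of both sides: t × ln(1 + r) = ln(2)
t = ln(2) / ln(1 + r)
t = 0.693147 / 0.084892
t = 8.17

t = ln(2) / ln(1 + r) = 8.17 years


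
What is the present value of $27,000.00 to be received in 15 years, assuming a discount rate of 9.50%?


Present value formula: PV = FV / (1 + r)^t
PV = $27,000.00 / (1 + 0.095)^15
PV = $27,000.00 / 3.901322
PV = $6,920.73

PV = FV / (1 + r)^t = $6,920.73


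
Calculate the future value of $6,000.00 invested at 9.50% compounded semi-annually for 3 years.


Compound interest formula: A = P(1 + r/n)^(nt)
A = $6,000.00 × (1 + 0.095/2)^(2 × 3)
Growth factor: (1 + 0.095/2)^6 = 1.321065
A = $6,000.00 × 1.321065
A = $7,926.39

A = P(1 + r/n)^(nt) = $7,926.39


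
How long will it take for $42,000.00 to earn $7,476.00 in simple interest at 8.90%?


Rearrange the simple interest formula for t:
I = P × r × t  ⇒  t = I / (P × r)
t = $7,476.00 / ($42,000.00 × 0.089)
t = 2

t = I/(P×r) = 2 years


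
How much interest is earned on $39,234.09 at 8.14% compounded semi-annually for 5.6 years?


Compound interest earned = final amount − principal.
A = P(1 + r/n)^(nt) = $39,234.09 × (1 + 0.0814/2)^(2 × 5.6) = $61,335.20
Interest = A − P = $61,335.20 − $39,234.09 = $22,101.11

Interest = A - P = $22,101.11


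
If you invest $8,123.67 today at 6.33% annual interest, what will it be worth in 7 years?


Future value formula: FV = PV × (1 + r)^t
FV = $8,123.67 × (1 + 0.0633)^7
FV = $8,123.67 × 1.536706
FV = $12,483.69

FV = PV × (1 + r)^t = $12,483.69


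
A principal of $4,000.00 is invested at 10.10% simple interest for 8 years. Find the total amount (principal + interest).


Total amount formula: A = P(1 + rt) = P + P·r·t
Interest: I = P × r × t = $4,000.00 × 0.101 × 8 = $3,232.00
A = P + I = $4,000.00 + $3,232.00 = $7,232.00

A = P + I = P(1 + rt) = $7,232.00


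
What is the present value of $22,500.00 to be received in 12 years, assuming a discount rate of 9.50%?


Present value formula: PV = FV / (1 + r)^t
PV = $22,500.00 / (1 + 0.095)^12
PV = $22,500.00 / 2.971457
PV = $7,572.04

PV = FV / (1 + r)^t = $7,572.04


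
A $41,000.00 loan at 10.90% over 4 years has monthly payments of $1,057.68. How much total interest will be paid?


Total paid over the life of the loan = PMT × n.
Total paid = $1,057.68 × 48 = $50,768.64
Total interest = total paid − principal = $50,768.64 − $41,000.00 = $9,768.64

Total interest = (PMT × n) - PV = $9,768.64


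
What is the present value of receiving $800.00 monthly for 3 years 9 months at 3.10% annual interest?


Present value of an ordinary annuity: PV = PMT × (1 − (1 + r)^(−n)) / r
Monthly rate r = 0.031/12 ≈ 0.00258333, n = 45
PV = $800.00 × (1 − (1 + 0.031/12)^(−45)) / (0.031/12)
PV = $800.00 × 42.431191
PV = $33,944.95

PV = PMT × (1-(1+r)^(-n))/r = $33,944.95


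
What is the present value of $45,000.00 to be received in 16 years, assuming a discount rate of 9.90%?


Present value formula: PV = FV / (1 + r)^t
PV = $45,000.00 / (1 + 0.099)^16
PV = $45,000.00 / 4.528591
PV = $9,936.87

PV = FV / (1 + r)^t = $9,936.87


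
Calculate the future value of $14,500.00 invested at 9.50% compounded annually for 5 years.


Compound interest formula: A = P(1 + r/n)^(nt)
A = $14,500.00 × (1 + 0.095/1)^(1 × 5)
Growth factor: (1 + 0.095/1)^5 = 1.5742387
A = $14,500.00 × 1.5742387
A = $22,826.46

A = P(1 + r/n)^(nt) = $22,826.46


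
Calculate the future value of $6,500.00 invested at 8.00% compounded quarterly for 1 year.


Compound interest formula: A = P(1 + r/n)^(nt)
A = $6,500.00 × (1 + 0.08/4)^(4 × 1)
Growth factor: (1 + 0.08/4)^4 = 1.082432
A = $6,500.00 × 1.082432
A = $7,035.81

A = P(1 + r/n)^(nt) = $7,035.81


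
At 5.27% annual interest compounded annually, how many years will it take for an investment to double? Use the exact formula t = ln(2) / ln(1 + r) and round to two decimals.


Doubling condition: (1 + r)^t = 2
Take ln of both sides: t × ln(1 + r) = ln(2)
t = ln(2) / ln(1 + r)
t = 0.693147 / 0.051358
t = 13.50

t = ln(2) / ln(1 + r) = 13.50 years


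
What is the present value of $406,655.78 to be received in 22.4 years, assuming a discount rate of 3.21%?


Present value formula: PV = FV / (1 + r)^t
PV = $406,655.78 / (1 + 0.0321)^22.4
PV = $406,655.78 / 2.0294008
PV = $200,382.19

PV = FV / (1 + r)^t = $200,382.19


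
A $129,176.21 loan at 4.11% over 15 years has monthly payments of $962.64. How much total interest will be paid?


Total paid over the life of the loan = PMT × n.
Total paid = $962.64 × 180 = $173,275.20
Total interest = total paid − principal = $173,275.20 − $129,176.21 = $44,098.99

Total interest = (PMT × n) - PV = $44,098.99


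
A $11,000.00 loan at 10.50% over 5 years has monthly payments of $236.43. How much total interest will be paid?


Total paid over the life of the loan = PMT × n.
Total paid = $236.43 × 60 = $14,185.80
Total interest = total paid − principal = $14,185.80 − $11,000.00 = $3,185.80

Total interest = (PMT × n) - PV = $3,185.80


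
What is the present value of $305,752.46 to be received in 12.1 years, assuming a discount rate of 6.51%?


Present value formula: PV = FV / (1 + r)^t
PV = $305,752.46 / (1 + 0.0651)^12.1
PV = $305,752.46 / 2.14498201
PV = $142,543.13

PV = FV / (1 + r)^t = $142,543.13


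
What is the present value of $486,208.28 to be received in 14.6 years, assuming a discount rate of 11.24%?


Present value formula: PV = FV / (1 + r)^t
PV = $486,208.28 / (1 + 0.1124)^14.6
PV = $486,208.28 / 4.735985
PV = $102,662.55

PV = FV / (1 + r)^t = $102,662.55


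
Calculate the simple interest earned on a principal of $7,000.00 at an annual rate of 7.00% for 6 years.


Simple interest formula: I = P × r × t
I = $7,000.00 × 0.07 × 6
I = $2,940.00

I = P × r × t = $2,940.00


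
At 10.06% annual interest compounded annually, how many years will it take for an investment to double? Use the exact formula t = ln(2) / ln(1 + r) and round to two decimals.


Doubling condition: (1 + r)^t = 2
Take ln of both sides: t × ln(1 + r) = ln(2)
t = ln(2) / ln(1 + r)
t = 0.693147 / 0.095855
t = 7.23

t = ln(2) / ln(1 + r) = 7.23 years


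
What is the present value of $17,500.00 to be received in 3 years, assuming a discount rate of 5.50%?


Present value formula: PV = FV / (1 + r)^t
PV = $17,500.00 / (1 + 0.055)^3
PV = $17,500.00 / 1.174241
PV = $14,903.24

PV = FV / (1 + r)^t = $14,903.24


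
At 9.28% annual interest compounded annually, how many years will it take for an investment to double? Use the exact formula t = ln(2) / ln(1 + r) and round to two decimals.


Doubling condition: (1 + r)^t = 2
Take ln of both sides: t × ln(1 + r) = ln(2)
t = ln(2) / ln(1 + r)
t = 0.693147 / 0.088743
t = 7.81

t = ln(2) / ln(1 + r) = 7.81 years


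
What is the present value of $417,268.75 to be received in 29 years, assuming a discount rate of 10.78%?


Present value formula: PV = FV / (1 + r)^t
PV = $417,268.75 / (1 + 0.1078)^29
PV = $417,268.75 / 19.470606
PV = $21,430.70

PV = FV / (1 + r)^t = $21,430.70


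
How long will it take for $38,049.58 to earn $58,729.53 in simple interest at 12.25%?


Rearrange the simple interest formula for t:
I = P × r × t  ⇒  t = I / (P × r)
t = $58,729.53 / ($38,049.58 × 0.1225)
t = 12.6

t = I/(P×r) = 12.6 years


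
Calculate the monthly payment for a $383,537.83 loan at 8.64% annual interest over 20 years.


Loan payment formula: PMT = PV × r / (1 − (1 + r)^(−n))
Monthly rate r = 0.0864/12 = 0.0072, n = 240 months
Denominator: 1 − (1 + 0.0864/12)^(−240) = 0.821257
PMT = $383,537.83 × (0.0864/12) / 0.821257
PMT = $3,362.49 per month

PMT = PV × r / (1-(1+r)^(-n)) = $3,362.49/month


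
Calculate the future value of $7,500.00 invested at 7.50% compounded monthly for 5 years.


Compound interest formula: A = P(1 + r/n)^(nt)
A = $7,500.00 × (1 + 0.075/12)^(12 × 5)
Growth factor: (1 + 0.075/12)^60 = 1.4532944
A = $7,500.00 × 1.4532944
A = $10,899.71

A = P(1 + r/n)^(nt) = $10,899.71


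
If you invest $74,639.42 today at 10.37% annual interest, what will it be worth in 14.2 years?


Future value formula: FV = PV × (1 + r)^t
FV = $74,639.42 × (1 + 0.1037)^14.2
FV = $74,639.42 × 4.0596146
FV = $303,007.28

FV = PV × (1 + r)^t = $303,007.28


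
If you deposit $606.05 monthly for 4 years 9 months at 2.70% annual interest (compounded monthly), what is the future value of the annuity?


Future value of an ordinary annuity: FV = PMT × ((1 + r)^n − 1) / r
Monthly rate r = 0.027/12 = 0.00225, n = 57
FV = $606.05 × ((1 + 0.027/12)^57 − 1) / (0.027/12)
FV = $606.05 × 60.743738
FV = $36,813.74

FV = PMT × ((1+r)^n - 1)/r = $36,813.74


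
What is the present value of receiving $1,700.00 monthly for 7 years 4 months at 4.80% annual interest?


Present value of an ordinary annuity: PV = PMT × (1 − (1 + r)^(−n)) / r
Monthly rate r = 0.048/12 = 0.004, n = 88
PV = $1,700.00 × (1 − (1 + 0.048/12)^(−88)) / (0.048/12)
PV = $1,700.00 × 74.056478
PV = $125,896.01

PV = PMT × (1-(1+r)^(-n))/r = $125,896.01


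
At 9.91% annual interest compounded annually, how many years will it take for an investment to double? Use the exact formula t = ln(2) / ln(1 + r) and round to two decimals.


Doubling condition: (1 + r)^t = 2
Take ln of both sides: t × ln(1 + r) = ln(2)
t = ln(2) / ln(1 + r)
t = 0.693147 / 0.094492
t = 7.34

t = ln(2) / ln(1 + r) = 7.34 years


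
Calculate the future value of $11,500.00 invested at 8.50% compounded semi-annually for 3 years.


Compound interest formula: A = P(1 + r/n)^(nt)
A = $11,500.00 × (1 + 0.085/2)^(2 × 3)
Growth factor: (1 + 0.085/2)^6 = 1.283679
A = $11,500.00 × 1.283679
A = $14,762.31

A = P(1 + r/n)^(nt) = $14,762.31


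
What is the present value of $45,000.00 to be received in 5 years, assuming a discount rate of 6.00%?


Present value formula: PV = FV / (1 + r)^t
PV = $45,000.00 / (1 + 0.06)^5
PV = $45,000.00 / 1.3382256
PV = $33,626.62

PV = FV / (1 + r)^t = $33,626.62


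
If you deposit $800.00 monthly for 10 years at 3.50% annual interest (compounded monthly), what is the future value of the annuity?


Future value of an ordinary annuity: FV = PMT × ((1 + r)^n − 1) / r
Monthly rate r = 0.035/12 ≈ 0.00291667, n = 120
FV = $800.00 × ((1 + 0.035/12)^120 − 1) / (0.035/12)
FV = $800.00 × 143.432510
FV = $114,746.01

FV = PMT × ((1+r)^n - 1)/r = $114,746.01


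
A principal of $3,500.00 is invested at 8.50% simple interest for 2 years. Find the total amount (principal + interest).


Total amount formula: A = P(1 + rt) = P + P·r·t
Interest: I = P × r × t = $3,500.00 × 0.085 × 2 = $595.00
A = P + I = $3,500.00 + $595.00 = $4,095.00

A = P + I = P(1 + rt) = $4,095.00


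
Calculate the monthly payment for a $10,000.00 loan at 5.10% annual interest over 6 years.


Loan payment formula: PMT = PV × r / (1 − (1 + r)^(−n))
Monthly rate r = 0.051/12 = 0.00425, n = 72 months
Denominator: 1 − (1 + 0.051/12)^(−72) = 0.263136
PMT = $10,000.00 × (0.051/12) / 0.263136
PMT = $161.51 per month

PMT = PV × r / (1-(1+r)^(-n)) = $161.51/month


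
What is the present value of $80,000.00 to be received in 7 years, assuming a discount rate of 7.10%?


Present value formula: PV = FV / (1 + r)^t
PV = $80,000.00 / (1 + 0.071)^7
PV = $80,000.00 / 1.616316
PV = $49,495.27

PV = FV / (1 + r)^t = $49,495.27


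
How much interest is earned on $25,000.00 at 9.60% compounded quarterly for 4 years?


Compound interest earned = final amount − principal.
A = P(1 + r/n)^(nt) = $25,000.00 × (1 + 0.096/4)^(4 × 4) = $36,537.54
Interest = A − P = $36,537.54 − $25,000.00 = $11,537.54

Interest = A - P = $11,537.54


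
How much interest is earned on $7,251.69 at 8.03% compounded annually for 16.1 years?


Compound interest earned = final amount − principal.
A = P(1 + r/n)^(nt) = $7,251.69 × (1 + 0.0803/1)^(1 × 16.1) = $25,148.01
Interest = A − P = $25,148.01 − $7,251.69 = $17,896.32

Interest = A - P = $17,896.32


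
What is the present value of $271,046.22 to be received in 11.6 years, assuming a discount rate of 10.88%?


Present value formula: PV = FV / (1 + r)^t
PV = $271,046.22 / (1 + 0.1088)^11.6
PV = $271,046.22 / 3.313579
PV = $81,798.63

PV = FV / (1 + r)^t = $81,798.63


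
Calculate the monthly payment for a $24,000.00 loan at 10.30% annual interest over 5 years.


Loan payment formula: PMT = PV × r / (1 − (1 + r)^(−n))
Monthly rate r = 0.103/12 ≈ 0.00858333, n = 60 months
Denominator: 1 − (1 + 0.103/12)^(−60) = 0.401185
PMT = $24,000.00 × (0.103/12) / 0.401185
PMT = $513.48 per month

PMT = PV × r / (1-(1+r)^(-n)) = $513.48/month


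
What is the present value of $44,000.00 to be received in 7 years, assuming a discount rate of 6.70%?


Present value formula: PV = FV / (1 + r)^t
PV = $44,000.00 / (1 + 0.067)^7
PV = $44,000.00 / 1.574530
PV = $27,944.85

PV = FV / (1 + r)^t = $27,944.85


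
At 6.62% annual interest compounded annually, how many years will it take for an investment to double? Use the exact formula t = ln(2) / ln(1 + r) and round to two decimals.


Doubling condition: (1 + r)^t = 2
Take ln of both sides: t × ln(1 + r) = ln(2)
t = ln(2) / ln(1 + r)
t = 0.693147 / 0.064101
t = 10.81

t = ln(2) / ln(1 + r) = 10.81 years


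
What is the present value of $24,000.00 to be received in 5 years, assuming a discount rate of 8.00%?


Present value formula: PV = FV / (1 + r)^t
PV = $24,000.00 / (1 + 0.08)^5
PV = $24,000.00 / 1.469328
PV = $16,334.00

PV = FV / (1 + r)^t = $16,334.00


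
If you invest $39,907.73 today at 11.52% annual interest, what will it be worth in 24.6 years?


Future value formula: FV = PV × (1 + r)^t
FV = $39,907.73 × (1 + 0.1152)^24.6
FV = $39,907.73 × 14.617662
FV = $583,357.71

FV = PV × (1 + r)^t = $583,357.71


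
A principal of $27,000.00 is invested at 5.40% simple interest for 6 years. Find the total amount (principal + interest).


Total amount formula: A = P(1 + rt) = P + P·r·t
Interest: I = P × r × t = $27,000.00 × 0.054 × 6 = $8,748.00
A = P + I = $27,000.00 + $8,748.00 = $35,748.00

A = P + I = P(1 + rt) = $35,748.00


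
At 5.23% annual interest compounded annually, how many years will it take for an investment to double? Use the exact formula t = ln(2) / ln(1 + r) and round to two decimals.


Doubling condition: (1 + r)^t = 2
Take ln of both sides: t × ln(1 + r) = ln(2)
t = ln(2) / ln(1 + r)
t = 0.693147 / 0.050978
t = 13.60

t = ln(2) / ln(1 + r) = 13.60 years


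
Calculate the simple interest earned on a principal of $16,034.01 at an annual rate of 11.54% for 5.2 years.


Simple interest formula: I = P × r × t
I = $16,034.01 × 0.1154 × 5.2
I = $9,621.69

I = P × r × t = $9,621.69


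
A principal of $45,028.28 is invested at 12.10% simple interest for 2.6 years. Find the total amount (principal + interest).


Total amount formula: A = P(1 + rt) = P + P·r·t
Interest: I = P × r × t = $45,028.28 × 0.121 × 2.6 = $14,165.90
A = P + I = $45,028.28 + $14,165.90 = $59,194.18

A = P + I = P(1 + rt) = $59,194.18


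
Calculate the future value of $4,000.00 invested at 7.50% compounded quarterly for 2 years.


Compound interest formula: A = P(1 + r/n)^(nt)
A = $4,000.00 × (1 + 0.075/4)^(4 × 2)
Growth factor: (1 + 0.075/4)^8 = 1.160222
A = $4,000.00 × 1.160222
A = $4,640.89

A = P(1 + r/n)^(nt) = $4,640.89


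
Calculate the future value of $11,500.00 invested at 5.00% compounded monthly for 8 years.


Compound interest formula: A = P(1 + r/n)^(nt)
A = $11,500.00 × (1 + 0.05/12)^(12 × 8)
Growth factor: (1 + 0.05/12)^96 = 1.490585
A = $11,500.00 × 1.490585
A = $17,141.73

A = P(1 + r/n)^(nt) = $17,141.73


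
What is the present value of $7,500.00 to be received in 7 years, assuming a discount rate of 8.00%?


Present value formula: PV = FV / (1 + r)^t
PV = $7,500.00 / (1 + 0.08)^7
PV = $7,500.00 / 1.713824
PV = $4,376.18

PV = FV / (1 + r)^t = $4,376.18


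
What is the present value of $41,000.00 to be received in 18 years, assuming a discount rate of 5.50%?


Present value formula: PV = FV / (1 + r)^t
PV = $41,000.00 / (1 + 0.055)^18
PV = $41,000.00 / 2.621466
PV = $15,640.10

PV = FV / (1 + r)^t = $15,640.10


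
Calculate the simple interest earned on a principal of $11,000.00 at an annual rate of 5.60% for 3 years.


Simple interest formula: I = P × r × t
I = $11,000.00 × 0.056 × 3
I = $1,848.00

I = P × r × t = $1,848.00


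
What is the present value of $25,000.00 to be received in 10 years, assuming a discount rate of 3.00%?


Present value formula: PV = FV / (1 + r)^t
PV = $25,000.00 / (1 + 0.03)^10
PV = $25,000.00 / 1.343916
PV = $18,602.35

PV = FV / (1 + r)^t = $18,602.35


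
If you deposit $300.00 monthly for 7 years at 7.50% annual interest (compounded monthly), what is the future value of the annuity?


Future value of an ordinary annuity: FV = PMT × ((1 + r)^n − 1) / r
Monthly rate r = 0.075/12 = 0.00625, n = 84
FV = $300.00 × ((1 + 0.075/12)^84 − 1) / (0.075/12)
FV = $300.00 × 110.031871
FV = $33,009.56

FV = PMT × ((1+r)^n - 1)/r = $33,009.56


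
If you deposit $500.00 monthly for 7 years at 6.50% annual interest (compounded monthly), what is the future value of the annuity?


Future value of an ordinary annuity: FV = PMT × ((1 + r)^n − 1) / r
Monthly rate r = 0.065/12 ≈ 0.00541667, n = 84
FV = $500.00 × ((1 + 0.065/12)^84 − 1) / (0.065/12)
FV = $500.00 × 106.013400
FV = $53,006.70

FV = PMT × ((1+r)^n - 1)/r = $53,006.70


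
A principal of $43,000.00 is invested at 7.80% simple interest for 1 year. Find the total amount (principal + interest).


Total amount formula: A = P(1 + rt) = P + P·r·t
Interest: I = P × r × t = $43,000.00 × 0.078 × 1 = $3,354.00
A = P + I = $43,000.00 + $3,354.00 = $46,354.00

A = P + I = P(1 + rt) = $46,354.00


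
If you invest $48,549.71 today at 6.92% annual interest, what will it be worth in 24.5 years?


Future value formula: FV = PV × (1 + r)^t
FV = $48,549.71 × (1 + 0.0692)^24.5
FV = $48,549.71 × 5.1516254
FV = $250,109.92

FV = PV × (1 + r)^t = $250,109.92


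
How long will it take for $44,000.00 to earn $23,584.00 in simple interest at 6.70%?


Rearrange the simple interest formula for t:
I = P × r × t  ⇒  t = I / (P × r)
t = $23,584.00 / ($44,000.00 × 0.067)
t = 8

t = I/(P×r) = 8 years


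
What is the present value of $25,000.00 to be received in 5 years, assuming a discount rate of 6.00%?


Present value formula: PV = FV / (1 + r)^t
PV = $25,000.00 / (1 + 0.06)^5
PV = $25,000.00 / 1.338226
PV = $18,681.45

PV = FV / (1 + r)^t = $18,681.45


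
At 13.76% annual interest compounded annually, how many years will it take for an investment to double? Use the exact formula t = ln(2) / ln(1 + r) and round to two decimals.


Doubling condition: (1 + r)^t = 2
Take ln of both sides: t × ln(1 + r) = ln(2)
t = ln(2) / ln(1 + r)
t = 0.693147 / 0.128921
t = 5.38

t = ln(2) / ln(1 + r) = 5.38 years


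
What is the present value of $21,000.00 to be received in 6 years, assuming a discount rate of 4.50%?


Present value formula: PV = FV / (1 + r)^t
PV = $21,000.00 / (1 + 0.045)^6
PV = $21,000.00 / 1.302260
PV = $16,125.81

PV = FV / (1 + r)^t = $16,125.81


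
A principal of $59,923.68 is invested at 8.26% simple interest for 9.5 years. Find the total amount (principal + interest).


Total amount formula: A = P(1 + rt) = P + P·r·t
Interest: I = P × r × t = $59,923.68 × 0.0826 × 9.5 = $47,022.11
A = P + I = $59,923.68 + $47,022.11 = $106,945.79

A = P + I = P(1 + rt) = $106,945.79


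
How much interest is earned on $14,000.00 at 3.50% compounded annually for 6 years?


Compound interest earned = final amount − principal.
A = P(1 + r/n)^(nt) = $14,000.00 × (1 + 0.035/1)^(1 × 6) = $17,209.57
Interest = A − P = $17,209.57 − $14,000.00 = $3,209.57

Interest = A - P = $3,209.57


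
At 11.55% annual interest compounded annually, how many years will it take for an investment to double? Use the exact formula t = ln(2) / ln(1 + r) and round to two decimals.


Doubling condition: (1 + r)^t = 2
Take ln of both sides: t × ln(1 + r) = ln(2)
t = ln(2) / ln(1 + r)
t = 0.693147 / 0.109303
t = 6.34

t = ln(2) / ln(1 + r) = 6.34 years


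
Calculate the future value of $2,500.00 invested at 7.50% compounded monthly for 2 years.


Compound interest formula: A = P(1 + r/n)^(nt)
A = $2,500.00 × (1 + 0.075/12)^(12 × 2)
Growth factor: (1 + 0.075/12)^24 = 1.161292
A = $2,500.00 × 1.161292
A = $2,903.23

A = P(1 + r/n)^(nt) = $2,903.23


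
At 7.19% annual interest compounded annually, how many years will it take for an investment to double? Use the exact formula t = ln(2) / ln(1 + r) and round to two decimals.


Doubling condition: (1 + r)^t = 2
Take ln of both sides: t × ln(1 + r) = ln(2)
t = ln(2) / ln(1 + r)
t = 0.693147 / 0.069433
t = 9.98

t = ln(2) / ln(1 + r) = 9.98 years


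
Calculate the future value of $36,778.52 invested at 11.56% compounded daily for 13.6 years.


Compound interest formula: A = P(1 + r/n)^(nt)
A = $36,778.52 × (1 + 0.1156/365)^(365 × 13.6)
Growth factor: (1 + 0.1156/365)^4964 = 4.815843
A = $36,778.52 × 4.815843
A = $177,119.58

A = P(1 + r/n)^(nt) = $177,119.58


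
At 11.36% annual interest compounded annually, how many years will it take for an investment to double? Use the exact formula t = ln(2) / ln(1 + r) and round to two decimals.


Doubling condition: (1 + r)^t = 2
Take ln of both sides: t × ln(1 + r) = ln(2)
t = ln(2) / ln(1 + r)
t = 0.693147 / 0.107598
t = 6.44

t = ln(2) / ln(1 + r) = 6.44 years


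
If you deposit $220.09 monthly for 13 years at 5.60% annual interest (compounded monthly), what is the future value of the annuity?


Future value of an ordinary annuity: FV = PMT × ((1 + r)^n − 1) / r
Monthly rate r = 0.056/12 ≈ 0.00466667, n = 156
FV = $220.09 × ((1 + 0.056/12)^156 − 1) / (0.056/12)
FV = $220.09 × 228.735137
FV = $50,342.32

FV = PMT × ((1+r)^n - 1)/r = $50,342.32


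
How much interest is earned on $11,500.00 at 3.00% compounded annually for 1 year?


Compound interest earned = final amount − principal.
A = P(1 + r/n)^(nt) = $11,500.00 × (1 + 0.03/1)^(1 × 1) = $11,845.00
Interest = A − P = $11,845.00 − $11,500.00 = $345.00

Interest = A - P = $345.00


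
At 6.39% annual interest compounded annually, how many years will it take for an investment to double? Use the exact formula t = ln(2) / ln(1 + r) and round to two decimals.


Doubling condition: (1 + r)^t = 2
Take ln of both sides: t × ln(1 + r) = ln(2)
t = ln(2) / ln(1 + r)
t = 0.693147 / 0.061941
t = 11.19

t = ln(2) / ln(1 + r) = 11.19 years


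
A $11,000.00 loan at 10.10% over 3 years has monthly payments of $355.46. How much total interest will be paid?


Total paid over the life of the loan = PMT × n.
Total paid = $355.46 × 36 = $12,796.56
Total interest = total paid − principal = $12,796.56 − $11,000.00 = $1,796.56

Total interest = (PMT × n) - PV = $1,796.56


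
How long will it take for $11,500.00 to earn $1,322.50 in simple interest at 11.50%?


Rearrange the simple interest formula for t:
I = P × r × t  ⇒  t = I / (P × r)
t = $1,322.50 / ($11,500.00 × 0.115)
t = 1

t = I/(P×r) = 1 year


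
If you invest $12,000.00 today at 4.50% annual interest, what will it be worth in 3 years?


Future value formula: FV = PV × (1 + r)^t
FV = $12,000.00 × (1 + 0.045)^3
FV = $12,000.00 × 1.141166
FV = $13,693.99

FV = PV × (1 + r)^t = $13,693.99


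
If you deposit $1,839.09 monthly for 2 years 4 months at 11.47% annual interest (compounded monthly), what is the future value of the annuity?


Future value of an ordinary annuity: FV = PMT × ((1 + r)^n − 1) / r
Monthly rate r = 0.1147/12 ≈ 0.00955833, n = 28
FV = $1,839.09 × ((1 + 0.1147/12)^28 − 1) / (0.1147/12)
FV = $1,839.09 × 31.931082
FV = $58,724.13

FV = PMT × ((1+r)^n - 1)/r = $58,724.13


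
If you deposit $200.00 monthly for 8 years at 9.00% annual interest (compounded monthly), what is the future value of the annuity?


Future value of an ordinary annuity: FV = PMT × ((1 + r)^n − 1) / r
Monthly rate r = 0.09/12 = 0.0075, n = 96
FV = $200.00 × ((1 + 0.09/12)^96 − 1) / (0.09/12)
FV = $200.00 × 139.856164
FV = $27,971.23

FV = PMT × ((1+r)^n - 1)/r = $27,971.23


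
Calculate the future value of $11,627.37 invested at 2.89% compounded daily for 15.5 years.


Compound interest formula: A = P(1 + r/n)^(nt)
A = $11,627.37 × (1 + 0.0289/365)^(365 × 15.5)
Growth factor: (1 + 0.0289/365)^5657.5 = 1.565073
A = $11,627.37 × 1.565073
A = $18,197.68

A = P(1 + r/n)^(nt) = $18,197.68


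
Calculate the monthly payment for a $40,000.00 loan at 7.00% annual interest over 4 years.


Loan payment formula: PMT = PV × r / (1 − (1 + r)^(−n))
Monthly rate r = 0.07/12 ≈ 0.00583333, n = 48 months
Denominator: 1 − (1 + 0.07/12)^(−48) = 0.243601
PMT = $40,000.00 × (0.07/12) / 0.243601
PMT = $957.85 per month

PMT = PV × r / (1-(1+r)^(-n)) = $957.85/month


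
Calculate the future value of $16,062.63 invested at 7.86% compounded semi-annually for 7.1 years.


Compound interest formula: A = P(1 + r/n)^(nt)
A = $16,062.63 × (1 + 0.0786/2)^(2 × 7.1)
Growth factor: (1 + 0.0786/2)^14.2 = 1.7287061
A = $16,062.63 × 1.7287061
A = $27,767.57

A = P(1 + r/n)^(nt) = $27,767.57


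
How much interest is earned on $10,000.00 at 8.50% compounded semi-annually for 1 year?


Compound interest earned = final amount − principal.
A = P(1 + r/n)^(nt) = $10,000.00 × (1 + 0.085/2)^(2 × 1) = $10,868.06
Interest = A − P = $10,868.06 − $10,000.00 = $868.06

Interest = A - P = $868.06


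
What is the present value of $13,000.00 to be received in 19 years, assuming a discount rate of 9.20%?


Present value formula: PV = FV / (1 + r)^t
PV = $13,000.00 / (1 + 0.092)^19
PV = $13,000.00 / 5.323903
PV = $2,441.82

PV = FV / (1 + r)^t = $2,441.82


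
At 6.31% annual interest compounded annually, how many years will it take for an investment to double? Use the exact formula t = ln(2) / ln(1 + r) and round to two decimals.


Doubling condition: (1 + r)^t = 2
Take ln of both sides: t × ln(1 + r) = ln(2)
t = ln(2) / ln(1 + r)
t = 0.693147 / 0.061189
t = 11.33

t = ln(2) / ln(1 + r) = 11.33 years


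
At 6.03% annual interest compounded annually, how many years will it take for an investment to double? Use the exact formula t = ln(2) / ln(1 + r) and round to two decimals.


Doubling condition: (1 + r)^t = 2
Take ln of both sides: t × ln(1 + r) = ln(2)
t = ln(2) / ln(1 + r)
t = 0.693147 / 0.058552
t = 11.84

t = ln(2) / ln(1 + r) = 11.84 years


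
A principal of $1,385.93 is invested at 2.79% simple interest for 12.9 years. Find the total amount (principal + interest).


Total amount formula: A = P(1 + rt) = P + P·r·t
Interest: I = P × r × t = $1,385.93 × 0.0279 × 12.9 = $498.81
A = P + I = $1,385.93 + $498.81 = $1,884.74

A = P + I = P(1 + rt) = $1,884.74


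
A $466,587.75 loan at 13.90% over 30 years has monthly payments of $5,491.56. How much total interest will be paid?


Total paid over the life of the loan = PMT × n.
Total paid = $5,491.56 × 360 = $1,976,961.60
Total interest = total paid − principal = $1,976,961.60 − $466,587.75 = $1,510,373.85

Total interest = (PMT × n) - PV = $1,510,373.85


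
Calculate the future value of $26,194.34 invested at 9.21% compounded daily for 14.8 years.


Compound interest formula: A = P(1 + r/n)^(nt)
A = $26,194.34 × (1 + 0.0921/365)^(365 × 14.8)
Growth factor: (1 + 0.0921/365)^5402 = 3.907540144
A = $26,194.34 × 3.907540144
A = $102,355.44

A = P(1 + r/n)^(nt) = $102,355.44


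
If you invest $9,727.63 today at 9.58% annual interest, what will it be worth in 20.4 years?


Future value formula: FV = PV × (1 + r)^t
FV = $9,727.63 × (1 + 0.0958)^20.4
FV = $9,727.63 × 6.4642544
FV = $62,881.88

FV = PV × (1 + r)^t = $62,881.88


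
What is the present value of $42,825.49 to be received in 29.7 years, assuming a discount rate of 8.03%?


Present value formula: PV = FV / (1 + r)^t
PV = $42,825.49 / (1 + 0.0803)^29.7
PV = $42,825.49 / 9.914435
PV = $4,319.51

PV = FV / (1 + r)^t = $4,319.51


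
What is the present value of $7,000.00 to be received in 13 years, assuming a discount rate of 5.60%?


Present value formula: PV = FV / (1 + r)^t
PV = $7,000.00 / (1 + 0.056)^13
PV = $7,000.00 / 2.030631
PV = $3,447.20

PV = FV / (1 + r)^t = $3,447.20


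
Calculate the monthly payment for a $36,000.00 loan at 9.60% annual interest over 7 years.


Loan payment formula: PMT = PV × r / (1 − (1 + r)^(−n))
Monthly rate r = 0.096/12 = 0.008, n = 84 months
Denominator: 1 − (1 + 0.096/12)^(−84) = 0.487947
PMT = $36,000.00 × (0.096/12) / 0.487947
PMT = $590.23 per month

PMT = PV × r / (1-(1+r)^(-n)) = $590.23/month


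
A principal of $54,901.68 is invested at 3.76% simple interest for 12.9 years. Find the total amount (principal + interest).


Total amount formula: A = P(1 + rt) = P + P·r·t
Interest: I = P × r × t = $54,901.68 × 0.0376 × 12.9 = $26,629.51
A = P + I = $54,901.68 + $26,629.51 = $81,531.19

A = P + I = P(1 + rt) = $81,531.19


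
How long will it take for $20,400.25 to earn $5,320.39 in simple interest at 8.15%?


Rearrange the simple interest formula for t:
I = P × r × t  ⇒  t = I / (P × r)
t = $5,320.39 / ($20,400.25 × 0.0815)
t = 3.2

t = I/(P×r) = 3.2 years


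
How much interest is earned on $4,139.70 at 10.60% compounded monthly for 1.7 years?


Compound interest earned = final amount − principal.
A = P(1 + r/n)^(nt) = $4,139.70 × (1 + 0.106/12)^(12 × 1.7) = $4,953.19
Interest = A − P = $4,953.19 − $4,139.70 = $813.49

Interest = A - P = $813.49


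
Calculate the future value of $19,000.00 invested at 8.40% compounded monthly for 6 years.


Compound interest formula: A = P(1 + r/n)^(nt)
A = $19,000.00 × (1 + 0.084/12)^(12 × 6)
Growth factor: (1 + 0.084/12)^72 = 1.6524255
A = $19,000.00 × 1.6524255
A = $31,396.08

A = P(1 + r/n)^(nt) = $31,396.08


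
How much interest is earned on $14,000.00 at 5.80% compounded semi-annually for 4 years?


Compound interest earned = final amount − principal.
A = P(1 + r/n)^(nt) = $14,000.00 × (1 + 0.058/2)^(2 × 4) = $17,597.50
Interest = A − P = $17,597.50 − $14,000.00 = $3,597.50

Interest = A - P = $3,597.50


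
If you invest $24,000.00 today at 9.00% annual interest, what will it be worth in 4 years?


Future value formula: FV = PV × (1 + r)^t
FV = $24,000.00 × (1 + 0.09)^4
FV = $24,000.00 × 1.4115816
FV = $33,877.96

FV = PV × (1 + r)^t = $33,877.96


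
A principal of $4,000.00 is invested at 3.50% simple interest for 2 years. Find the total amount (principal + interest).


Total amount formula: A = P(1 + rt) = P + P·r·t
Interest: I = P × r × t = $4,000.00 × 0.035 × 2 = $280.00
A = P + I = $4,000.00 + $280.00 = $4,280.00

A = P + I = P(1 + rt) = $4,280.00


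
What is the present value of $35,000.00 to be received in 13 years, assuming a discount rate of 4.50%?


Present value formula: PV = FV / (1 + r)^t
PV = $35,000.00 / (1 + 0.045)^13
PV = $35,000.00 / 1.772196
PV = $19,749.51

PV = FV / (1 + r)^t = $19,749.51


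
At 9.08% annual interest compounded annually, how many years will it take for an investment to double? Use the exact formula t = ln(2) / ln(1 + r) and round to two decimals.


Doubling condition: (1 + r)^t = 2
Take ln of both sides: t × ln(1 + r) = ln(2)
t = ln(2) / ln(1 + r)
t = 0.693147 / 0.086911
t = 7.98

t = ln(2) / ln(1 + r) = 7.98 years


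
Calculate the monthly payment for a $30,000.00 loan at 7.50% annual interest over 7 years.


Loan payment formula: PMT = PV × r / (1 − (1 + r)^(−n))
Monthly rate r = 0.075/12 = 0.00625, n = 84 months
Denominator: 1 − (1 + 0.075/12)^(−84) = 0.407477
PMT = $30,000.00 × (0.075/12) / 0.407477
PMT = $460.15 per month

PMT = PV × r / (1-(1+r)^(-n)) = $460.15/month


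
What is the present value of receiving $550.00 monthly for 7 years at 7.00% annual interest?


Present value of an ordinary annuity: PV = PMT × (1 − (1 + r)^(−n)) / r
Monthly rate r = 0.07/12 ≈ 0.00583333, n = 84
PV = $550.00 × (1 − (1 + 0.07/12)^(−84)) / (0.07/12)
PV = $550.00 × 66.257285
PV = $36,441.51

PV = PMT × (1-(1+r)^(-n))/r = $36,441.51


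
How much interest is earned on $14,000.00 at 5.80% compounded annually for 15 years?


Compound interest earned = final amount − principal.
A = P(1 + r/n)^(nt) = $14,000.00 × (1 + 0.058/1)^(1 × 15) = $32,614.67
Interest = A − P = $32,614.67 − $14,000.00 = $18,614.67

Interest = A - P = $18,614.67


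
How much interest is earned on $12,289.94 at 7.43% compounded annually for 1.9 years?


Compound interest earned = final amount − principal.
A = P(1 + r/n)^(nt) = $12,289.94 × (1 + 0.0743/1)^(1 × 1.9) = $14,082.78
Interest = A − P = $14,082.78 − $12,289.94 = $1,792.84

Interest = A - P = $1,792.84


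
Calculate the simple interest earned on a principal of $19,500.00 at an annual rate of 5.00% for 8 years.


Simple interest formula: I = P × r × t
I = $19,500.00 × 0.05 × 8
I = $7,800.00

I = P × r × t = $7,800.00


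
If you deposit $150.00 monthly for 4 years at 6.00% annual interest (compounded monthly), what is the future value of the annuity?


Future value of an ordinary annuity: FV = PMT × ((1 + r)^n − 1) / r
Monthly rate r = 0.06/12 = 0.005, n = 48
FV = $150.00 × ((1 + 0.06/12)^48 − 1) / (0.06/12)
FV = $150.00 × 54.097832
FV = $8,114.67

FV = PMT × ((1+r)^n - 1)/r = $8,114.67


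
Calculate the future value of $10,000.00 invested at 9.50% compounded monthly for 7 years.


Compound interest formula: A = P(1 + r/n)^(nt)
A = $10,000.00 × (1 + 0.095/12)^(12 × 7)
Growth factor: (1 + 0.095/12)^84 = 1.939406
A = $10,000.00 × 1.939406
A = $19,394.06

A = P(1 + r/n)^(nt) = $19,394.06


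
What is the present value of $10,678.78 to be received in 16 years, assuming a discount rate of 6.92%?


Present value formula: PV = FV / (1 + r)^t
PV = $10,678.78 / (1 + 0.0692)^16
PV = $10,678.78 / 2.917045
PV = $3,660.82

PV = FV / (1 + r)^t = $3,660.82


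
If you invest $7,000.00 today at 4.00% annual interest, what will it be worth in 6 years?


Future value formula: FV = PV × (1 + r)^t
FV = $7,000.00 × (1 + 0.04)^6
FV = $7,000.00 × 1.265319
FV = $8,857.23

FV = PV × (1 + r)^t = $8,857.23


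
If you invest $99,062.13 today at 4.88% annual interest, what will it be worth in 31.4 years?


Future value formula: FV = PV × (1 + r)^t
FV = $99,062.13 × (1 + 0.0488)^31.4
FV = $99,062.13 × 4.4642665
FV = $442,239.75

FV = PV × (1 + r)^t = $442,239.75


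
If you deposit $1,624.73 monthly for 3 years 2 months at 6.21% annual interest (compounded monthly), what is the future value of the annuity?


Future value of an ordinary annuity: FV = PMT × ((1 + r)^n − 1) / r
Monthly rate r = 0.0621/12 = 0.005175, n = 38
FV = $1,624.73 × ((1 + 0.0621/12)^38 − 1) / (0.0621/12)
FV = $1,624.73 × 41.874547
FV = $68,034.83

FV = PMT × ((1+r)^n - 1)/r = $68,034.83


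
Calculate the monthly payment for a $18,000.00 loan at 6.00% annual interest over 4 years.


Loan payment formula: PMT = PV × r / (1 − (1 + r)^(−n))
Monthly rate r = 0.06/12 = 0.005, n = 48 months
Denominator: 1 − (1 + 0.06/12)^(−48) = 0.212902
PMT = $18,000.00 × (0.06/12) / 0.212902
PMT = $422.73 per month

PMT = PV × r / (1-(1+r)^(-n)) = $422.73/month
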